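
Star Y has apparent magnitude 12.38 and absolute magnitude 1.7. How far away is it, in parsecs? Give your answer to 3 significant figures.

m − M = 5 log₁₀(d/10 pc)
12.38 − (1.7) = 10.68 = 5 log₁₀(d/10)
d = 10 × 10^(10.68/5) = 10 × 10^2.136 = 1368 pc.

1.37×10^3 pc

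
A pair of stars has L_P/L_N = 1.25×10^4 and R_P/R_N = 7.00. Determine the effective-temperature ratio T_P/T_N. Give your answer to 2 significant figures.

L ∝ R²T⁴ gives T ∝ (L/R²)^(1/4), so
T_P/T_N = (1.25×10^4 / 7.00²)^(1/4) = (255.1)^(1/4) = 3.996.

4.0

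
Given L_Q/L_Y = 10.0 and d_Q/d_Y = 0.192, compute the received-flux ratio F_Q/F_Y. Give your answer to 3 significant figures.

271

F = L/(4πd²), so F_Q/F_Y = (L_Q/L_Y) / (d_Q/d_Y)²
= 10.0 / (0.192)² = 10.0 / 0.03686 = 271.3.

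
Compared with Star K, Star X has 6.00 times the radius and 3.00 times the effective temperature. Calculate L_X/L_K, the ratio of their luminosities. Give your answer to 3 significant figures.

From the Stefan–Boltzmann law, L ∝ R²T⁴, so
L_X/L_K = (R_X/R_K)² (T_X/T_K)⁴ = (6.00)² × (3.00)⁴ = 36.00 × 81.00 = 2916.

2.92×10^3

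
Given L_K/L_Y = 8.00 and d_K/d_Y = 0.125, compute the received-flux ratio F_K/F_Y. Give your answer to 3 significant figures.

512

F = L/(4πd²), so F_K/F_Y = (L_K/L_Y) / (d_K/d_Y)²
= 8.00 / (0.125)² = 8.00 / 0.01562 = 512.0.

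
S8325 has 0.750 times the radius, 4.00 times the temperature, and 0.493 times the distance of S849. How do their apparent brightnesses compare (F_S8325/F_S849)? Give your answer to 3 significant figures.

592

L_S8325/L_S849 = (R_S8325/R_S849)²(T_S8325/T_S849)⁴ = (0.750)² × (4.00)⁴ = 144.0.
F_S8325/F_S849 = (L_S8325/L_S849)/(d_S8325/d_S849)² = 144.0 / (0.493)² = 592.5.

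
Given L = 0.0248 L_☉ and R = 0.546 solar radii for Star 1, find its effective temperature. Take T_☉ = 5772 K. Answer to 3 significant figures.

3.10×10^3 K

T/T_☉ = (L/L_☉)^(1/4) / (R/R_☉)^(1/2)
T = 5772 × (0.0248)^(1/4) / √(0.546) = 5772 × 0.3968 / 0.7389 = 3100 K.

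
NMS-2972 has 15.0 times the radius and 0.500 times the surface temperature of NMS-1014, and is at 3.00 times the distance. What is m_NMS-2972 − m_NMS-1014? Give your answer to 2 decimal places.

-0.48

L_NMS-2972/L_NMS-1014 = (15.0)²(0.500)⁴ = 14.06.
F_NMS-2972/F_NMS-1014 = (L_NMS-2972/L_NMS-1014)/(d_NMS-2972/d_NMS-1014)² = 14.06/9.000 = 1.562.
m_NMS-2972 − m_NMS-1014 = −2.5 log₁₀(1.562) = -0.48.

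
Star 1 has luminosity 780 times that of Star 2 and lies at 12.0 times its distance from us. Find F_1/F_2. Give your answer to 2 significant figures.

F = L/(4πd²), so F_1/F_2 = (L_1/L_2) / (d_1/d_2)²
= 780 / (12.0)² = 780 / 144.0 = 5.417.

5.4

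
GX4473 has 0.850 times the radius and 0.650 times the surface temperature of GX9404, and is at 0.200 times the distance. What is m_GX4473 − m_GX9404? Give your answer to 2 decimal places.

-1.27

L_GX4473/L_GX9404 = (0.850)²(0.650)⁴ = 0.1290.
F_GX4473/F_GX9404 = (L_GX4473/L_GX9404)/(d_GX4473/d_GX9404)² = 0.1290/0.04000 = 3.224.
m_GX4473 − m_GX9404 = −2.5 log₁₀(3.224) = -1.27.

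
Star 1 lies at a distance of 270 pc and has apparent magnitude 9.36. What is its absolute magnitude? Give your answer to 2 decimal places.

2.20

M = m − 5 log₁₀(d/10 pc) = 9.36 − 5 log₁₀(270/10)
  = 9.36 − 5 × 1.431 = 9.36 − 7.16 = 2.20.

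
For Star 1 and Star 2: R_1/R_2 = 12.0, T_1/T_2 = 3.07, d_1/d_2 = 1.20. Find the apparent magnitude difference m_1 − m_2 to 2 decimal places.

L_1/L_2 = (12.0)²(3.07)⁴ = 1.279×10^4.
F_1/F_2 = (L_1/L_2)/(d_1/d_2)² = 1.279×10^4/1.440 = 8883.
m_1 − m_2 = −2.5 log₁₀(8883) = -9.87.

-9.87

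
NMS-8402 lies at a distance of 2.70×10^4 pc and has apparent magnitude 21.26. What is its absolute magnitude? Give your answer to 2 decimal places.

4.10

M = m − 5 log₁₀(d/10 pc) = 21.26 − 5 log₁₀(2.70×10^4/10)
  = 21.26 − 5 × 3.431 = 21.26 − 17.16 = 4.10.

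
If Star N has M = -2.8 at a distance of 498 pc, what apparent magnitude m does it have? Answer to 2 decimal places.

5.69

m = M + 5 log₁₀(d/10 pc) = -2.8 + 5 log₁₀(498/10)
  = -2.8 + 5 × 1.697 = -2.8 + 8.49 = 5.69.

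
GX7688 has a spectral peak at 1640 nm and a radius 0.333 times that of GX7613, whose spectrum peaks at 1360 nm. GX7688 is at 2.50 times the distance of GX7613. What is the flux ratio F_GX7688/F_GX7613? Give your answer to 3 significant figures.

Wien's law: T_GX7688/T_GX7613 = λ_GX7613/λ_GX7688 = 1360/1640 = 0.8293.
L_GX7688/L_GX7613 = (R_GX7688/R_GX7613)²(T_GX7688/T_GX7613)⁴ = (0.333)²(0.8293)⁴ = 0.05244.
F_GX7688/F_GX7613 = (L_GX7688/L_GX7613)/(d_GX7688/d_GX7613)² = 0.05244/(2.50)² = 0.008391.

0.00839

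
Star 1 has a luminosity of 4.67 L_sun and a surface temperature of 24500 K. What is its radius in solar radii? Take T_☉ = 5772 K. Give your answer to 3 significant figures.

R/R_☉ = √(L/L_☉) / (T/T_☉)² = √(4.67) / (4.245)²
       = 2.161 / 18.02 = 0.1199.

0.120 solar radii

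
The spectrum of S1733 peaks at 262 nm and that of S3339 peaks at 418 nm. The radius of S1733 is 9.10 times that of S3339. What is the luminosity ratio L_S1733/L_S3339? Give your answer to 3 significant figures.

537

Wien's law gives T ∝ 1/λ_max, so T_S1733/T_S3339 = λ_S3339/λ_S1733 = 418/262 = 1.595.
Then L ∝ R²T⁴ gives L_S1733/L_S3339 = (9.10)² × (1.595)⁴ = 82.81 × 6.479 = 536.5.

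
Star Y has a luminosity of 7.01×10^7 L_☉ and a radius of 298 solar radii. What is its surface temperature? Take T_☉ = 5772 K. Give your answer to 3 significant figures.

3.06×10^4 K

T/T_☉ = (L/L_☉)^(1/4) / (R/R_☉)^(1/2)
T = 5772 × (7.01×10^7)^(1/4) / √(298) = 5772 × 91.50 / 17.26 = 3.059×10^4 K.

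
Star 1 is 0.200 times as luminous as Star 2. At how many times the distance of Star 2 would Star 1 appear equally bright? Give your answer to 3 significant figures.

0.447

Equal flux requires L_1/d_1² = L_2/d_2², so d_1/d_2 = √(L_1/L_2)
= √(0.200) = 0.4472.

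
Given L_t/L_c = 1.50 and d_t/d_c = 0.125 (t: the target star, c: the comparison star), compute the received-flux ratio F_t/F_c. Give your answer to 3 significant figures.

F = L/(4πd²), so F_t/F_c = (L_t/L_c) / (d_t/d_c)²
= 1.50 / (0.125)² = 1.50 / 0.01562 = 96.00.

96.0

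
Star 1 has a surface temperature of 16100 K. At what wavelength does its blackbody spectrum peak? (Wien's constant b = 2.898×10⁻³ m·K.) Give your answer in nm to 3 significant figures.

λ_max = b/T = 2.898×10⁻³ / 16100 = 1.80×10^-7 m = 180.0 nm.

180 nm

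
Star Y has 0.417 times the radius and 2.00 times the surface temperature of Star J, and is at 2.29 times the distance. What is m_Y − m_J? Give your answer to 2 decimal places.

L_Y/L_J = (0.417)²(2.00)⁴ = 2.782.
F_Y/F_J = (L_Y/L_J)/(d_Y/d_J)² = 2.782/5.244 = 0.5305.
m_Y − m_J = −2.5 log₁₀(0.5305) = 0.69.

0.69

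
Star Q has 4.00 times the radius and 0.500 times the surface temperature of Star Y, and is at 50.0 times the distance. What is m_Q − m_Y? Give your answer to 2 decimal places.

L_Q/L_Y = (4.00)²(0.500)⁴ = 1.000.
F_Q/F_Y = (L_Q/L_Y)/(d_Q/d_Y)² = 1.000/2500 = 4.000×10^-4.
m_Q − m_Y = −2.5 log₁₀(4.000×10^-4) = 8.49.

8.49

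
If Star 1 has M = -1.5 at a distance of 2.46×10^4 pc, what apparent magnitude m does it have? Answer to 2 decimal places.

m = M + 5 log₁₀(d/10 pc) = -1.5 + 5 log₁₀(2.46×10^4/10)
  = -1.5 + 5 × 3.391 = -1.5 + 16.95 = 15.45.

15.45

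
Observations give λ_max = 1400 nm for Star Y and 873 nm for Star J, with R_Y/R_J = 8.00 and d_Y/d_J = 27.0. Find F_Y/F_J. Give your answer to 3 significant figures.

Wien's law: T_Y/T_J = λ_J/λ_Y = 873/1400 = 0.6236.
L_Y/L_J = (R_Y/R_J)²(T_Y/T_J)⁴ = (8.00)²(0.6236)⁴ = 9.677.
F_Y/F_J = (L_Y/L_J)/(d_Y/d_J)² = 9.677/(27.0)² = 0.01327.

0.0133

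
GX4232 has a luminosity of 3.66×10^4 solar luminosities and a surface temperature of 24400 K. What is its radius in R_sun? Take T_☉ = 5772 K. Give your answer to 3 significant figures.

R/R_☉ = √(L/L_☉) / (T/T_☉)² = √(3.66×10^4) / (4.227)²
       = 191.3 / 17.87 = 10.71.

10.7 R_sun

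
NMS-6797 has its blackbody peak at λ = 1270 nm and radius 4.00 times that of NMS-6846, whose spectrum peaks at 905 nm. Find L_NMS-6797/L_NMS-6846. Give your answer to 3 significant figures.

4.13

Wien's law gives T ∝ 1/λ_max, so T_NMS-6797/T_NMS-6846 = λ_NMS-6846/λ_NMS-6797 = 905/1270 = 0.7126.
Then L ∝ R²T⁴ gives L_NMS-6797/L_NMS-6846 = (4.00)² × (0.7126)⁴ = 16.00 × 0.2579 = 4.126.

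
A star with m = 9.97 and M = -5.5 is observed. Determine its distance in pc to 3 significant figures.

1.24×10^4 pc

m − M = 5 log₁₀(d/10 pc)
9.97 − (-5.5) = 15.47 = 5 log₁₀(d/10)
d = 10 × 10^(15.47/5) = 10 × 10^3.094 = 1.242×10^4 pc.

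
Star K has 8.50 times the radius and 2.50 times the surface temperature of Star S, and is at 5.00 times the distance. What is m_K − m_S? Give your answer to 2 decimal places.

L_K/L_S = (8.50)²(2.50)⁴ = 2822.
F_K/F_S = (L_K/L_S)/(d_K/d_S)² = 2822/25.00 = 112.9.
m_K − m_S = −2.5 log₁₀(112.9) = -5.13.

-5.13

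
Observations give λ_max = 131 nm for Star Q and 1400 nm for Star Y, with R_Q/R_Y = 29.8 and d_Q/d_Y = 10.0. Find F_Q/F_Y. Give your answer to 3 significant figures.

1.16×10^5

Wien's law: T_Q/T_Y = λ_Y/λ_Q = 1400/131 = 10.69.
L_Q/L_Y = (R_Q/R_Y)²(T_Q/T_Y)⁴ = (29.8)²(10.69)⁴ = 1.158×10^7.
F_Q/F_Y = (L_Q/L_Y)/(d_Q/d_Y)² = 1.158×10^7/(10.0)² = 1.158×10^5.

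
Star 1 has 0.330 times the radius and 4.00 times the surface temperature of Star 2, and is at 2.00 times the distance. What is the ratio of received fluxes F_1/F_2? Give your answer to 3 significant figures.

6.97

L_1/L_2 = (R_1/R_2)²(T_1/T_2)⁴ = (0.330)² × (4.00)⁴ = 27.88.
F_1/F_2 = (L_1/L_2)/(d_1/d_2)² = 27.88 / (2.00)² = 6.970.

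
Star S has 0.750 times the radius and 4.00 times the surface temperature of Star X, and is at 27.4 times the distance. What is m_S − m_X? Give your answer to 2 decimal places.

1.79

L_S/L_X = (0.750)²(4.00)⁴ = 144.0.
F_S/F_X = (L_S/L_X)/(d_S/d_X)² = 144.0/750.8 = 0.1918.
m_S − m_X = −2.5 log₁₀(0.1918) = 1.79.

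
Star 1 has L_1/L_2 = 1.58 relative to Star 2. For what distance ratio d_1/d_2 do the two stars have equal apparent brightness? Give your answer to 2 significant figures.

1.3

Equal flux requires L_1/d_1² = L_2/d_2², so d_1/d_2 = √(L_1/L_2)
= √(1.58) = 1.257.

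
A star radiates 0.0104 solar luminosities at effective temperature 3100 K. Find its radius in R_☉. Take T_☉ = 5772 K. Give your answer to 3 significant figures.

R/R_☉ = √(L/L_☉) / (T/T_☉)² = √(0.0104) / (0.5371)²
       = 0.1020 / 0.2885 = 0.3535.

0.354 R_☉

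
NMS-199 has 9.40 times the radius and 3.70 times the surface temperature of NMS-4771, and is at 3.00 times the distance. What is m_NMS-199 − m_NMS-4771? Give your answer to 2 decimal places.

-8.16

L_NMS-199/L_NMS-4771 = (9.40)²(3.70)⁴ = 1.656×10^4.
F_NMS-199/F_NMS-4771 = (L_NMS-199/L_NMS-4771)/(d_NMS-199/d_NMS-4771)² = 1.656×10^4/9.000 = 1840.
m_NMS-199 − m_NMS-4771 = −2.5 log₁₀(1840) = -8.16.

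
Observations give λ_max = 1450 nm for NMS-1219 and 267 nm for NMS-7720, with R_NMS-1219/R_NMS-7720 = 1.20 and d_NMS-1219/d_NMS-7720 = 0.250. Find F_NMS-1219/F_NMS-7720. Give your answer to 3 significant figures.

0.0265

Wien's law: T_NMS-1219/T_NMS-7720 = λ_NMS-7720/λ_NMS-1219 = 267/1450 = 0.1841.
L_NMS-1219/L_NMS-7720 = (R_NMS-1219/R_NMS-7720)²(T_NMS-1219/T_NMS-7720)⁴ = (1.20)²(0.1841)⁴ = 0.001656.
F_NMS-1219/F_NMS-7720 = (L_NMS-1219/L_NMS-7720)/(d_NMS-1219/d_NMS-7720)² = 0.001656/(0.250)² = 0.02649.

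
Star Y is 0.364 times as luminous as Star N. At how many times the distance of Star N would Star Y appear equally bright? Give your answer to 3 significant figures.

Equal flux requires L_Y/d_Y² = L_N/d_N², so d_Y/d_N = √(L_Y/L_N)
= √(0.364) = 0.6033.

0.603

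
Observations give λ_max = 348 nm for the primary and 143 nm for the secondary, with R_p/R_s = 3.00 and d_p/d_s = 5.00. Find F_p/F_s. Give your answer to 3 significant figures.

0.0103

Wien's law: T_p/T_s = λ_s/λ_p = 143/348 = 0.4109.
L_p/L_s = (R_p/R_s)²(T_p/T_s)⁴ = (3.00)²(0.4109)⁴ = 0.2566.
F_p/F_s = (L_p/L_s)/(d_p/d_s)² = 0.2566/(5.00)² = 0.01026.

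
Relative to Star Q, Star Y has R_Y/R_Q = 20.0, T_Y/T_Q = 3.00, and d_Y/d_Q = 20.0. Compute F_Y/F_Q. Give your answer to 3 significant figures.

L_Y/L_Q = (R_Y/R_Q)²(T_Y/T_Q)⁴ = (20.0)² × (3.00)⁴ = 3.240×10^4.
F_Y/F_Q = (L_Y/L_Q)/(d_Y/d_Q)² = 3.240×10^4 / (20.0)² = 81.00.

81.0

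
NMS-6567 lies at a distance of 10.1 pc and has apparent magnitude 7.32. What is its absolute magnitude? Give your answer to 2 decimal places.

M = m − 5 log₁₀(d/10 pc) = 7.32 − 5 log₁₀(10.1/10)
  = 7.32 − 5 × 0.004 = 7.32 − 0.02 = 7.30.

7.30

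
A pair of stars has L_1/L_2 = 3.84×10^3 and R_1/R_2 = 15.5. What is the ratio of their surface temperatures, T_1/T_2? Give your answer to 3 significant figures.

L ∝ R²T⁴ gives T ∝ (L/R²)^(1/4), so
T_1/T_2 = (3.84×10^3 / 15.5²)^(1/4) = (15.98)^(1/4) = 1.999.

2.00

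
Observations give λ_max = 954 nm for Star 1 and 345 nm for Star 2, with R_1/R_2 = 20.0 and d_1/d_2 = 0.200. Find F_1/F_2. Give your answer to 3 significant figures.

Wien's law: T_1/T_2 = λ_2/λ_1 = 345/954 = 0.3616.
L_1/L_2 = (R_1/R_2)²(T_1/T_2)⁴ = (20.0)²(0.3616)⁴ = 6.841.
F_1/F_2 = (L_1/L_2)/(d_1/d_2)² = 6.841/(0.200)² = 171.0.

171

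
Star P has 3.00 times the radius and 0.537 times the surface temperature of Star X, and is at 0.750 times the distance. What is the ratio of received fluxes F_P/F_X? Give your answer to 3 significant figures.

1.33

L_P/L_X = (R_P/R_X)²(T_P/T_X)⁴ = (3.00)² × (0.537)⁴ = 0.7484.
F_P/F_X = (L_P/L_X)/(d_P/d_X)² = 0.7484 / (0.750)² = 1.331.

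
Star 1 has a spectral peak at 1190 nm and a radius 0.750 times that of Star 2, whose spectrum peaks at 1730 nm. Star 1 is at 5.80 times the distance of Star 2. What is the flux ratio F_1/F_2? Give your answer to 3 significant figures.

0.0747

Wien's law: T_1/T_2 = λ_2/λ_1 = 1730/1190 = 1.454.
L_1/L_2 = (R_1/R_2)²(T_1/T_2)⁴ = (0.750)²(1.454)⁴ = 2.513.
F_1/F_2 = (L_1/L_2)/(d_1/d_2)² = 2.513/(5.80)² = 0.07469.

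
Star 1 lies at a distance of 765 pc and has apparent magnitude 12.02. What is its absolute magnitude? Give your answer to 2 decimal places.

M = m − 5 log₁₀(d/10 pc) = 12.02 − 5 log₁₀(765/10)
  = 12.02 − 5 × 1.884 = 12.02 − 9.42 = 2.60.

2.60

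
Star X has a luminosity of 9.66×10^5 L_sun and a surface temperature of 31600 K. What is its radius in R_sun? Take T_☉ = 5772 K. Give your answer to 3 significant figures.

32.8 R_sun

R/R_☉ = √(L/L_☉) / (T/T_☉)² = √(9.66×10^5) / (5.475)²
       = 982.9 / 29.97 = 32.79.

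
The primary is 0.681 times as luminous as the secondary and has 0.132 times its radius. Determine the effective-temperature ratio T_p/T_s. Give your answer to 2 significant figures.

2.5

L ∝ R²T⁴ gives T ∝ (L/R²)^(1/4), so
T_p/T_s = (0.681 / 0.132²)^(1/4) = (39.08)^(1/4) = 2.500.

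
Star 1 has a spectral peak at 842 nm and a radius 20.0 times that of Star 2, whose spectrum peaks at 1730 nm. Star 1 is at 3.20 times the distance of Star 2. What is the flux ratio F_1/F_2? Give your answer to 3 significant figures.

696

Wien's law: T_1/T_2 = λ_2/λ_1 = 1730/842 = 2.055.
L_1/L_2 = (R_1/R_2)²(T_1/T_2)⁴ = (20.0)²(2.055)⁴ = 7128.
F_1/F_2 = (L_1/L_2)/(d_1/d_2)² = 7128/(3.20)² = 696.1.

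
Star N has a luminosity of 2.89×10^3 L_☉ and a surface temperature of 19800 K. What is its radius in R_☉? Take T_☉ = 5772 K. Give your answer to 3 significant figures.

4.57 R_☉

R/R_☉ = √(L/L_☉) / (T/T_☉)² = √(2.89×10^3) / (3.430)²
       = 53.76 / 11.77 = 4.568.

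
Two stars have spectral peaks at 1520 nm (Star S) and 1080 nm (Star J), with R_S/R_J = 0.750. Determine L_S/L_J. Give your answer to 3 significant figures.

0.143

Wien's law gives T ∝ 1/λ_max, so T_S/T_J = λ_J/λ_S = 1080/1520 = 0.7105.
Then L ∝ R²T⁴ gives L_S/L_J = (0.750)² × (0.7105)⁴ = 0.5625 × 0.2549 = 0.1434.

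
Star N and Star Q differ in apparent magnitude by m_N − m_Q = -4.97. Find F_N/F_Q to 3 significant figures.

F_N/F_Q = 10^(−(m_N − m_Q)/2.5) = 10^(4.97/2.5) = 10^1.988 = 97.27.

97.3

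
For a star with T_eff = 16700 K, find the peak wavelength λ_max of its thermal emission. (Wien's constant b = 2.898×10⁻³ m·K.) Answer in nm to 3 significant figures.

λ_max = b/T = 2.898×10⁻³ / 16700 = 1.74×10^-7 m = 173.5 nm.

174 nm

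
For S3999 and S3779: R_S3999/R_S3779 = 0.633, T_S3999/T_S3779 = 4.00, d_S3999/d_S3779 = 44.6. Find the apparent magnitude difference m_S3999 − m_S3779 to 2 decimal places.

3.22

L_S3999/L_S3779 = (0.633)²(4.00)⁴ = 102.6.
F_S3999/F_S3779 = (L_S3999/L_S3779)/(d_S3999/d_S3779)² = 102.6/1989 = 0.05157.
m_S3999 − m_S3779 = −2.5 log₁₀(0.05157) = 3.22.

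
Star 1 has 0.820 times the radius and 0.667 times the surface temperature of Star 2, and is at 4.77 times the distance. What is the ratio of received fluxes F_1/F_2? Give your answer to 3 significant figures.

L_1/L_2 = (R_1/R_2)²(T_1/T_2)⁴ = (0.820)² × (0.667)⁴ = 0.1331.
F_1/F_2 = (L_1/L_2)/(d_1/d_2)² = 0.1331 / (4.77)² = 0.005849.

0.00585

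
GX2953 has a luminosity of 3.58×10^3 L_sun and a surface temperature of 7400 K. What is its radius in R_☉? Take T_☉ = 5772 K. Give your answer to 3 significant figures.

36.4 R_☉

R/R_☉ = √(L/L_☉) / (T/T_☉)² = √(3.58×10^3) / (1.282)²
       = 59.83 / 1.644 = 36.40.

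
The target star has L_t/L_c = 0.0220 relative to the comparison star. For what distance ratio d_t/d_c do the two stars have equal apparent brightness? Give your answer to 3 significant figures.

0.148

Equal flux requires L_t/d_t² = L_c/d_c², so d_t/d_c = √(L_t/L_c)
= √(0.0220) = 0.1483.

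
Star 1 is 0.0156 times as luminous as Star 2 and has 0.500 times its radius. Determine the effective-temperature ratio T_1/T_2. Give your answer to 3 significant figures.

L ∝ R²T⁴ gives T ∝ (L/R²)^(1/4), so
T_1/T_2 = (0.0156 / 0.500²)^(1/4) = (0.06240)^(1/4) = 0.4998.

0.500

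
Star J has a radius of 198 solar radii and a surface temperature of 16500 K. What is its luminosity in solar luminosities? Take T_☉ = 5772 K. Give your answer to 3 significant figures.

L/L_☉ = (R/R_☉)² (T/T_☉)⁴ = (198)² × (16500/5772)⁴
       = 3.920×10^4 × (2.859)⁴ = 3.920×10^4 × 66.78 = 2.618×10^6.

2.62×10^6 solar luminosities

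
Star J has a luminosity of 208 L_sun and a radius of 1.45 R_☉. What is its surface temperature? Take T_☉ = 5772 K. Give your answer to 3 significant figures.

T/T_☉ = (L/L_☉)^(1/4) / (R/R_☉)^(1/2)
T = 5772 × (208)^(1/4) / √(1.45) = 5772 × 3.798 / 1.204 = 1.820×10^4 K.

1.82×10^4 K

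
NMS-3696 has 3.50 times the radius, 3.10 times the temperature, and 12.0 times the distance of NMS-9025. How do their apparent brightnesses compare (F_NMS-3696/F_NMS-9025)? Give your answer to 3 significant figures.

7.86

L_NMS-3696/L_NMS-9025 = (R_NMS-3696/R_NMS-9025)²(T_NMS-3696/T_NMS-9025)⁴ = (3.50)² × (3.10)⁴ = 1131.
F_NMS-3696/F_NMS-9025 = (L_NMS-3696/L_NMS-9025)/(d_NMS-3696/d_NMS-9025)² = 1131 / (12.0)² = 7.856.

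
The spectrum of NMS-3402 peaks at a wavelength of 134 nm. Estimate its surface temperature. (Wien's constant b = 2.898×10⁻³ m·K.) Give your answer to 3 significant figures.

T = b/λ_max = 2.898×10⁻³ / (134×10⁻⁹) = 2.163×10^4 K.

2.16×10^4 K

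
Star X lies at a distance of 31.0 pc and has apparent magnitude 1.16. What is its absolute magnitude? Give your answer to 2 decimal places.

M = m − 5 log₁₀(d/10 pc) = 1.16 − 5 log₁₀(31.0/10)
  = 1.16 − 5 × 0.491 = 1.16 − 2.46 = -1.30.

-1.30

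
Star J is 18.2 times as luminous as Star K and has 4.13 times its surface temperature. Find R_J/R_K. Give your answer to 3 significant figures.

0.250

L ∝ R²T⁴ gives R ∝ √L / T², so
R_J/R_K = √(18.2) / (4.13)² = 4.266 / 17.06 = 0.2501.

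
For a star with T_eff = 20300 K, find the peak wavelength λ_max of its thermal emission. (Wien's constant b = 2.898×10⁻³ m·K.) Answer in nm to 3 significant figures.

λ_max = b/T = 2.898×10⁻³ / 20300 = 1.43×10^-7 m = 142.8 nm.

143 nm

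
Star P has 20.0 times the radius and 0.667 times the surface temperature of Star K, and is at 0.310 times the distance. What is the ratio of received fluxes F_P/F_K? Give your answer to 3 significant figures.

L_P/L_K = (R_P/R_K)²(T_P/T_K)⁴ = (20.0)² × (0.667)⁴ = 79.17.
F_P/F_K = (L_P/L_K)/(d_P/d_K)² = 79.17 / (0.310)² = 823.8.

824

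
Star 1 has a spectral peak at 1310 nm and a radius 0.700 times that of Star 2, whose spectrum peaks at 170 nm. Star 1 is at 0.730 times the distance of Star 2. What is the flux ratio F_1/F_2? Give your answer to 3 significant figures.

2.61×10^-4

Wien's law: T_1/T_2 = λ_2/λ_1 = 170/1310 = 0.1298.
L_1/L_2 = (R_1/R_2)²(T_1/T_2)⁴ = (0.700)²(0.1298)⁴ = 1.390×10^-4.
F_1/F_2 = (L_1/L_2)/(d_1/d_2)² = 1.390×10^-4/(0.730)² = 2.608×10^-4.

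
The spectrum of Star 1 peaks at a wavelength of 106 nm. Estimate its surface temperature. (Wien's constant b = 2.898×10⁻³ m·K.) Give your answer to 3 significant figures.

T = b/λ_max = 2.898×10⁻³ / (106×10⁻⁹) = 2.734×10^4 K.

2.73×10^4 K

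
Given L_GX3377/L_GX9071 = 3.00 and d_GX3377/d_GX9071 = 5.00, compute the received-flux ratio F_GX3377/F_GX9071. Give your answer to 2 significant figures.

0.12

F = L/(4πd²), so F_GX3377/F_GX9071 = (L_GX3377/L_GX9071) / (d_GX3377/d_GX9071)²
= 3.00 / (5.00)² = 3.00 / 25.00 = 0.1200.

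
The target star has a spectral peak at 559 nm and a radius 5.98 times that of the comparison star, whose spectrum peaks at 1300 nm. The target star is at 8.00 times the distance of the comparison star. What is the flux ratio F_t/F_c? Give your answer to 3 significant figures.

16.3

Wien's law: T_t/T_c = λ_c/λ_t = 1300/559 = 2.326.
L_t/L_c = (R_t/R_c)²(T_t/T_c)⁴ = (5.98)²(2.326)⁴ = 1046.
F_t/F_c = (L_t/L_c)/(d_t/d_c)² = 1046/(8.00)² = 16.34.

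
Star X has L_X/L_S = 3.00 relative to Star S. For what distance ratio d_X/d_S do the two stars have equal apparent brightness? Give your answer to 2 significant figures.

1.7

Equal flux requires L_X/d_X² = L_S/d_S², so d_X/d_S = √(L_X/L_S)
= √(3.00) = 1.732.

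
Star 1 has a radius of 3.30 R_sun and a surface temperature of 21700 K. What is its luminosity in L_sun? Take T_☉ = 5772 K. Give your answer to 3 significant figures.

2.18×10^3 L_sun

L/L_☉ = (R/R_☉)² (T/T_☉)⁴ = (3.30)² × (21700/5772)⁴
       = 10.89 × (3.760)⁴ = 10.89 × 199.8 = 2176.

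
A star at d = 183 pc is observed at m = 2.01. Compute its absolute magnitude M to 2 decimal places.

M = m − 5 log₁₀(d/10 pc) = 2.01 − 5 log₁₀(183/10)
  = 2.01 − 5 × 1.262 = 2.01 − 6.31 = -4.30.

-4.30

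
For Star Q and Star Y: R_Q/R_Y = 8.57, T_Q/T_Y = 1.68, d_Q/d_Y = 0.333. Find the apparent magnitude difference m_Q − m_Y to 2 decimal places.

L_Q/L_Y = (8.57)²(1.68)⁴ = 585.1.
F_Q/F_Y = (L_Q/L_Y)/(d_Q/d_Y)² = 585.1/0.1109 = 5276.
m_Q − m_Y = −2.5 log₁₀(5276) = -9.31.

-9.31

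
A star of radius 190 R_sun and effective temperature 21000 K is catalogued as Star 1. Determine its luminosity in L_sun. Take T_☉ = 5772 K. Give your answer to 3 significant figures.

L/L_☉ = (R/R_☉)² (T/T_☉)⁴ = (190)² × (21000/5772)⁴
       = 3.610×10^4 × (3.638)⁴ = 3.610×10^4 × 175.2 = 6.325×10^6.

6.33×10^6 L_sun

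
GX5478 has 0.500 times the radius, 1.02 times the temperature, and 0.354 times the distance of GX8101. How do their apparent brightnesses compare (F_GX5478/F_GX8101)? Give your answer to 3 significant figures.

L_GX5478/L_GX8101 = (R_GX5478/R_GX8101)²(T_GX5478/T_GX8101)⁴ = (0.500)² × (1.02)⁴ = 0.2706.
F_GX5478/F_GX8101 = (L_GX5478/L_GX8101)/(d_GX5478/d_GX8101)² = 0.2706 / (0.354)² = 2.159.

2.16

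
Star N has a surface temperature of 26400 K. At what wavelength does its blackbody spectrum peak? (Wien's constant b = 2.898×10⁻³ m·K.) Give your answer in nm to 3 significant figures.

λ_max = b/T = 2.898×10⁻³ / 26400 = 1.10×10^-7 m = 109.8 nm.

110 nm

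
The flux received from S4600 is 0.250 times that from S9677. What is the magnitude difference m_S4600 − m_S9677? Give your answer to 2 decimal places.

1.51

m_S4600 − m_S9677 = −2.5 log₁₀(F_S4600/F_S9677) = −2.5 log₁₀(0.250) = −2.5 × (-0.602) = 1.505.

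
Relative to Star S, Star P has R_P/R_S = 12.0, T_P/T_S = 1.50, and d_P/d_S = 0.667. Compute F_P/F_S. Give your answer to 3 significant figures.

L_P/L_S = (R_P/R_S)²(T_P/T_S)⁴ = (12.0)² × (1.50)⁴ = 729.0.
F_P/F_S = (L_P/L_S)/(d_P/d_S)² = 729.0 / (0.667)² = 1639.

1.64×10^3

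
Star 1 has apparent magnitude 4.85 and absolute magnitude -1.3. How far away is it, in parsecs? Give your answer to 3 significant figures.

m − M = 5 log₁₀(d/10 pc)
4.85 − (-1.3) = 6.15 = 5 log₁₀(d/10)
d = 10 × 10^(6.15/5) = 10 × 10^1.230 = 169.8 pc.

170 pc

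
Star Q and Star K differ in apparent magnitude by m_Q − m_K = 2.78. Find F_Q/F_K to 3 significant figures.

F_Q/F_K = 10^(−(m_Q − m_K)/2.5) = 10^(-2.78/2.5) = 10^-1.112 = 0.07727.

0.0773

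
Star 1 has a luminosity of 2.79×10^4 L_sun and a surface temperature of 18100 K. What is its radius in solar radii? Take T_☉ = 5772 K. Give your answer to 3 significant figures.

R/R_☉ = √(L/L_☉) / (T/T_☉)² = √(2.79×10^4) / (3.136)²
       = 167.0 / 9.833 = 16.99.

17.0 solar radii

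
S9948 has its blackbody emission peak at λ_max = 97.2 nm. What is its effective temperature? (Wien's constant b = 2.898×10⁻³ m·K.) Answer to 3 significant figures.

2.98×10^4 K

T = b/λ_max = 2.898×10⁻³ / (97.2×10⁻⁹) = 2.981×10^4 K.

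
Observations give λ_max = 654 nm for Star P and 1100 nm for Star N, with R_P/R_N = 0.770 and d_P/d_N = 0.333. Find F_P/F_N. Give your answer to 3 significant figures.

Wien's law: T_P/T_N = λ_N/λ_P = 1100/654 = 1.682.
L_P/L_N = (R_P/R_N)²(T_P/T_N)⁴ = (0.770)²(1.682)⁴ = 4.745.
F_P/F_N = (L_P/L_N)/(d_P/d_N)² = 4.745/(0.333)² = 42.79.

42.8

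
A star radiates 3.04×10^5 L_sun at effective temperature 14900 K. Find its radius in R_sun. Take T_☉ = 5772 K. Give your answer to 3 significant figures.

R/R_☉ = √(L/L_☉) / (T/T_☉)² = √(3.04×10^5) / (2.581)²
       = 551.4 / 6.664 = 82.74.

82.7 R_sun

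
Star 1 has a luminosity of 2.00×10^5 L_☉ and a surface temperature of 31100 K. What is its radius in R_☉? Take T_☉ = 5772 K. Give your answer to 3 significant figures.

15.4 R_☉

R/R_☉ = √(L/L_☉) / (T/T_☉)² = √(2.00×10^5) / (5.388)²
       = 447.2 / 29.03 = 15.40.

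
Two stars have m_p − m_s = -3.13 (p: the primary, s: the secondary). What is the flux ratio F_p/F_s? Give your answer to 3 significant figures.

F_p/F_s = 10^(−(m_p − m_s)/2.5) = 10^(3.13/2.5) = 10^1.252 = 17.86.

17.9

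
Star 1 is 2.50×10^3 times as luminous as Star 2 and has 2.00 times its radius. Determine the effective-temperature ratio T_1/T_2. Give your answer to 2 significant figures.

L ∝ R²T⁴ gives T ∝ (L/R²)^(1/4), so
T_1/T_2 = (2.50×10^3 / 2.00²)^(1/4) = (625.0)^(1/4) = 5.000.

5.0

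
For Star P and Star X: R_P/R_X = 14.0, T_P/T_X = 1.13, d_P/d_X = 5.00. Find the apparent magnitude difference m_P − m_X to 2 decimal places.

-2.77

L_P/L_X = (14.0)²(1.13)⁴ = 319.6.
F_P/F_X = (L_P/L_X)/(d_P/d_X)² = 319.6/25.00 = 12.78.
m_P − m_X = −2.5 log₁₀(12.78) = -2.77.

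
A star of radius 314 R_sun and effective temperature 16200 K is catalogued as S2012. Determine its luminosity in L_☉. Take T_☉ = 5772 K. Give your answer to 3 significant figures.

6.12×10^6 L_☉

L/L_☉ = (R/R_☉)² (T/T_☉)⁴ = (314)² × (16200/5772)⁴
       = 9.860×10^4 × (2.807)⁴ = 9.860×10^4 × 62.05 = 6.118×10^6.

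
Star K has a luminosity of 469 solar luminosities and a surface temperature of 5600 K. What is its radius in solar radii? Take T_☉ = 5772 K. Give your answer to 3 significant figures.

23.0 solar radii

R/R_☉ = √(L/L_☉) / (T/T_☉)² = √(469) / (0.9702)²
       = 21.66 / 0.9413 = 23.01.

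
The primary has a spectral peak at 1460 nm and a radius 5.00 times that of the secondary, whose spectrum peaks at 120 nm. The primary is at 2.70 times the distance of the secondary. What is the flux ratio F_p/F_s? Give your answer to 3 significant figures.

1.57×10^-4

Wien's law: T_p/T_s = λ_s/λ_p = 120/1460 = 0.08219.
L_p/L_s = (R_p/R_s)²(T_p/T_s)⁴ = (5.00)²(0.08219)⁴ = 0.001141.
F_p/F_s = (L_p/L_s)/(d_p/d_s)² = 0.001141/(2.70)² = 1.565×10^-4.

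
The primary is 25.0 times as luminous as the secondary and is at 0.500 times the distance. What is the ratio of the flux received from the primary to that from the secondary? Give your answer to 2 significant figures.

1.0×10^2

F = L/(4πd²), so F_p/F_s = (L_p/L_s) / (d_p/d_s)²
= 25.0 / (0.500)² = 25.0 / 0.2500 = 100.0.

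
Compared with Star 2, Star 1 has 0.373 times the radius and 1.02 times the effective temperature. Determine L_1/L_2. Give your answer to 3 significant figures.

0.151

From the Stefan–Boltzmann law, L ∝ R²T⁴, so
L_1/L_2 = (R_1/R_2)² (T_1/T_2)⁴ = (0.373)² × (1.02)⁴ = 0.1391 × 1.082 = 0.1506.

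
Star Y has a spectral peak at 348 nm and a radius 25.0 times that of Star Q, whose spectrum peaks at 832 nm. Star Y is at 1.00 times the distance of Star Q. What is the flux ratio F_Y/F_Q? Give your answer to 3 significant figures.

2.04×10^4

Wien's law: T_Y/T_Q = λ_Q/λ_Y = 832/348 = 2.391.
L_Y/L_Q = (R_Y/R_Q)²(T_Y/T_Q)⁴ = (25.0)²(2.391)⁴ = 2.042×10^4.
F_Y/F_Q = (L_Y/L_Q)/(d_Y/d_Q)² = 2.042×10^4/(1.00)² = 2.042×10^4.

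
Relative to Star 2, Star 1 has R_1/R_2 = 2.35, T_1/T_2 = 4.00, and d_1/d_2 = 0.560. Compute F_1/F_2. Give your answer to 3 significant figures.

L_1/L_2 = (R_1/R_2)²(T_1/T_2)⁴ = (2.35)² × (4.00)⁴ = 1414.
F_1/F_2 = (L_1/L_2)/(d_1/d_2)² = 1414 / (0.560)² = 4508.

4.51×10^3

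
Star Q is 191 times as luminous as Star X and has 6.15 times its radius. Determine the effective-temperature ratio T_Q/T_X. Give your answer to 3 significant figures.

1.50

L ∝ R²T⁴ gives T ∝ (L/R²)^(1/4), so
T_Q/T_X = (191 / 6.15²)^(1/4) = (5.050)^(1/4) = 1.499.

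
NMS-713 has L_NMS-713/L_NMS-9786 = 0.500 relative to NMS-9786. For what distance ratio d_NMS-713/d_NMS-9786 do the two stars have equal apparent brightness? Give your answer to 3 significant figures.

Equal flux requires L_NMS-713/d_NMS-713² = L_NMS-9786/d_NMS-9786², so d_NMS-713/d_NMS-9786 = √(L_NMS-713/L_NMS-9786)
= √(0.500) = 0.7071.

0.707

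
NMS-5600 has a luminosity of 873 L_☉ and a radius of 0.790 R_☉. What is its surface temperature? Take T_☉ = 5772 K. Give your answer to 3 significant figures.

3.53×10^4 K

T/T_☉ = (L/L_☉)^(1/4) / (R/R_☉)^(1/2)
T = 5772 × (873)^(1/4) / √(0.790) = 5772 × 5.436 / 0.8888 = 3.530×10^4 K.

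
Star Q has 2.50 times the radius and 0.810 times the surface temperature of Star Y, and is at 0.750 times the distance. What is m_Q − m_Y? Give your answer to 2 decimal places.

L_Q/L_Y = (2.50)²(0.810)⁴ = 2.690.
F_Q/F_Y = (L_Q/L_Y)/(d_Q/d_Y)² = 2.690/0.5625 = 4.783.
m_Q − m_Y = −2.5 log₁₀(4.783) = -1.70.

-1.70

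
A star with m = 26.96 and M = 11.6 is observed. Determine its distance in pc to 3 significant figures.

1.18×10^4 pc

m − M = 5 log₁₀(d/10 pc)
26.96 − (11.6) = 15.36 = 5 log₁₀(d/10)
d = 10 × 10^(15.36/5) = 10 × 10^3.072 = 1.180×10^4 pc.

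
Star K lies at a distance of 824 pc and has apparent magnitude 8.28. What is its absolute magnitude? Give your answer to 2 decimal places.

-1.30

M = m − 5 log₁₀(d/10 pc) = 8.28 − 5 log₁₀(824/10)
  = 8.28 − 5 × 1.916 = 8.28 − 9.58 = -1.30.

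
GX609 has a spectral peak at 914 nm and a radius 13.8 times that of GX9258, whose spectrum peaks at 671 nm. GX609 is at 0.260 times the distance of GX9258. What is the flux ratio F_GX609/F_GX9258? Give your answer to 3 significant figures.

Wien's law: T_GX609/T_GX9258 = λ_GX9258/λ_GX609 = 671/914 = 0.7341.
L_GX609/L_GX9258 = (R_GX609/R_GX9258)²(T_GX609/T_GX9258)⁴ = (13.8)²(0.7341)⁴ = 55.32.
F_GX609/F_GX9258 = (L_GX609/L_GX9258)/(d_GX609/d_GX9258)² = 55.32/(0.260)² = 818.3.

818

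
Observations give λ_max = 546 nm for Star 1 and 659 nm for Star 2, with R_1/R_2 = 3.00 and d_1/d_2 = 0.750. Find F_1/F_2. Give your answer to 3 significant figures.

34.0

Wien's law: T_1/T_2 = λ_2/λ_1 = 659/546 = 1.207.
L_1/L_2 = (R_1/R_2)²(T_1/T_2)⁴ = (3.00)²(1.207)⁴ = 19.10.
F_1/F_2 = (L_1/L_2)/(d_1/d_2)² = 19.10/(0.750)² = 33.95.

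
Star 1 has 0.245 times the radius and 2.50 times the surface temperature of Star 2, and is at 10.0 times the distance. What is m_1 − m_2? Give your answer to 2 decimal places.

L_1/L_2 = (0.245)²(2.50)⁴ = 2.345.
F_1/F_2 = (L_1/L_2)/(d_1/d_2)² = 2.345/100.0 = 0.02345.
m_1 − m_2 = −2.5 log₁₀(0.02345) = 4.07.

4.07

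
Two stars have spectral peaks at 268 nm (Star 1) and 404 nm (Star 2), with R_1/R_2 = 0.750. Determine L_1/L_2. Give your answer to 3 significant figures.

2.90

Wien's law gives T ∝ 1/λ_max, so T_1/T_2 = λ_2/λ_1 = 404/268 = 1.507.
Then L ∝ R²T⁴ gives L_1/L_2 = (0.750)² × (1.507)⁴ = 0.5625 × 5.164 = 2.905.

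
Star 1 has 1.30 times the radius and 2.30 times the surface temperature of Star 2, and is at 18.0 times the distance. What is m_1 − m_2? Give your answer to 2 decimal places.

L_1/L_2 = (1.30)²(2.30)⁴ = 47.29.
F_1/F_2 = (L_1/L_2)/(d_1/d_2)² = 47.29/324.0 = 0.1460.
m_1 − m_2 = −2.5 log₁₀(0.1460) = 2.09.

2.09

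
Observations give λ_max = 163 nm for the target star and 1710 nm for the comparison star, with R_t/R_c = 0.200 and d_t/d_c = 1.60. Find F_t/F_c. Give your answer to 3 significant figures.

Wien's law: T_t/T_c = λ_c/λ_t = 1710/163 = 10.49.
L_t/L_c = (R_t/R_c)²(T_t/T_c)⁴ = (0.200)²(10.49)⁴ = 484.5.
F_t/F_c = (L_t/L_c)/(d_t/d_c)² = 484.5/(1.60)² = 189.3.

189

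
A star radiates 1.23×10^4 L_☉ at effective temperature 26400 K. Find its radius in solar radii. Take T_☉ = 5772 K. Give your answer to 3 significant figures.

5.30 solar radii

R/R_☉ = √(L/L_☉) / (T/T_☉)² = √(1.23×10^4) / (4.574)²
       = 110.9 / 20.92 = 5.301.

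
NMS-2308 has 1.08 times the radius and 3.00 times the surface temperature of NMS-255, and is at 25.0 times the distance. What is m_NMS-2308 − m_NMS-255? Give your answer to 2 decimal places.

2.05

L_NMS-2308/L_NMS-255 = (1.08)²(3.00)⁴ = 94.48.
F_NMS-2308/F_NMS-255 = (L_NMS-2308/L_NMS-255)/(d_NMS-2308/d_NMS-255)² = 94.48/625.0 = 0.1512.
m_NMS-2308 − m_NMS-255 = −2.5 log₁₀(0.1512) = 2.05.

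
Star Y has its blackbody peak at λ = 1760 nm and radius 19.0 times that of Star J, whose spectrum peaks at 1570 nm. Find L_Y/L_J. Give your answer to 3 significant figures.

229

Wien's law gives T ∝ 1/λ_max, so T_Y/T_J = λ_J/λ_Y = 1570/1760 = 0.8920.
Then L ∝ R²T⁴ gives L_Y/L_J = (19.0)² × (0.8920)⁴ = 361.0 × 0.6332 = 228.6.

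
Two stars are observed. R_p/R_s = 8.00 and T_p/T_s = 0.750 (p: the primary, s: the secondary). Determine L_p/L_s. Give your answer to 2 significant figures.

From the Stefan–Boltzmann law, L ∝ R²T⁴, so
L_p/L_s = (R_p/R_s)² (T_p/T_s)⁴ = (8.00)² × (0.750)⁴ = 64.00 × 0.3164 = 20.25.

20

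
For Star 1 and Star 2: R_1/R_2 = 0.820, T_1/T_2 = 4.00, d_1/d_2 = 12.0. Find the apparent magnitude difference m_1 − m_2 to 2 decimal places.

-0.19

L_1/L_2 = (0.820)²(4.00)⁴ = 172.1.
F_1/F_2 = (L_1/L_2)/(d_1/d_2)² = 172.1/144.0 = 1.195.
m_1 − m_2 = −2.5 log₁₀(1.195) = -0.19.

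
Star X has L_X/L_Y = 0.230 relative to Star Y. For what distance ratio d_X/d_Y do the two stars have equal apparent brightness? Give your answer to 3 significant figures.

0.480

Equal flux requires L_X/d_X² = L_Y/d_Y², so d_X/d_Y = √(L_X/L_Y)
= √(0.230) = 0.4796.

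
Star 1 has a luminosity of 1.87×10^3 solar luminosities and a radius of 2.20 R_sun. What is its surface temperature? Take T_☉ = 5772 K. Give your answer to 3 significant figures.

T/T_☉ = (L/L_☉)^(1/4) / (R/R_☉)^(1/2)
T = 5772 × (1.87×10^3)^(1/4) / √(2.20) = 5772 × 6.576 / 1.483 = 2.559×10^4 K.

2.56×10^4 K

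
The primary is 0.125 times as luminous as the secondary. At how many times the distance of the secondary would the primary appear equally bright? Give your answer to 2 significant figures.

0.35

Equal flux requires L_p/d_p² = L_s/d_s², so d_p/d_s = √(L_p/L_s)
= √(0.125) = 0.3536.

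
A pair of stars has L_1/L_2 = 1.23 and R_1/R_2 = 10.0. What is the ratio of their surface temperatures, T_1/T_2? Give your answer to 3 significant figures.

0.333

L ∝ R²T⁴ gives T ∝ (L/R²)^(1/4), so
T_1/T_2 = (1.23 / 10.0²)^(1/4) = (0.01230)^(1/4) = 0.3330.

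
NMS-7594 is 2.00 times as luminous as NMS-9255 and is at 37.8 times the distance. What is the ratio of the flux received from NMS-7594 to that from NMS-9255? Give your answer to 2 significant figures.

F = L/(4πd²), so F_NMS-7594/F_NMS-9255 = (L_NMS-7594/L_NMS-9255) / (d_NMS-7594/d_NMS-9255)²
= 2.00 / (37.8)² = 2.00 / 1429 = 0.001400.

0.0014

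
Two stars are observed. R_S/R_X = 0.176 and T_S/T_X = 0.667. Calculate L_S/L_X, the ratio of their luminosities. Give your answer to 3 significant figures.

0.00613

From the Stefan–Boltzmann law, L ∝ R²T⁴, so
L_S/L_X = (R_S/R_X)² (T_S/T_X)⁴ = (0.176)² × (0.667)⁴ = 0.03098 × 0.1979 = 0.006131.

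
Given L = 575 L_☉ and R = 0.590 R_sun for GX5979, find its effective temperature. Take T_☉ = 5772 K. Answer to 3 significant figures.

T/T_☉ = (L/L_☉)^(1/4) / (R/R_☉)^(1/2)
T = 5772 × (575)^(1/4) / √(0.590) = 5772 × 4.897 / 0.7681 = 3.680×10^4 K.

3.68×10^4 K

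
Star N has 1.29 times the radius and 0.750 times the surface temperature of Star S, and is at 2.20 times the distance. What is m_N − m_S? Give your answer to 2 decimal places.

L_N/L_S = (1.29)²(0.750)⁴ = 0.5265.
F_N/F_S = (L_N/L_S)/(d_N/d_S)² = 0.5265/4.840 = 0.1088.
m_N − m_S = −2.5 log₁₀(0.1088) = 2.41.

2.41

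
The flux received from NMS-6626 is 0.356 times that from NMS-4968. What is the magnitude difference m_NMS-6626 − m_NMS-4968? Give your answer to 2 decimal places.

1.12

m_NMS-6626 − m_NMS-4968 = −2.5 log₁₀(F_NMS-6626/F_NMS-4968) = −2.5 log₁₀(0.356) = −2.5 × (-0.449) = 1.121.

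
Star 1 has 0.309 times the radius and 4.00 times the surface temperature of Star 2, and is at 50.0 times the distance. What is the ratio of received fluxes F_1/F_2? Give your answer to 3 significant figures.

L_1/L_2 = (R_1/R_2)²(T_1/T_2)⁴ = (0.309)² × (4.00)⁴ = 24.44.
F_1/F_2 = (L_1/L_2)/(d_1/d_2)² = 24.44 / (50.0)² = 0.009777.

0.00978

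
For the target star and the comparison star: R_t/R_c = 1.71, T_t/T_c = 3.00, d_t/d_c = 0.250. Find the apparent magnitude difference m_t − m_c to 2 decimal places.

-8.95

L_t/L_c = (1.71)²(3.00)⁴ = 236.9.
F_t/F_c = (L_t/L_c)/(d_t/d_c)² = 236.9/0.06250 = 3790.
m_t − m_c = −2.5 log₁₀(3790) = -8.95.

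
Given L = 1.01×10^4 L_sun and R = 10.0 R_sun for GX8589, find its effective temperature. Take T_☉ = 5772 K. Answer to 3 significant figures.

T/T_☉ = (L/L_☉)^(1/4) / (R/R_☉)^(1/2)
T = 5772 × (1.01×10^4)^(1/4) / √(10.0) = 5772 × 10.02 / 3.162 = 1.830×10^4 K.

1.83×10^4 K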